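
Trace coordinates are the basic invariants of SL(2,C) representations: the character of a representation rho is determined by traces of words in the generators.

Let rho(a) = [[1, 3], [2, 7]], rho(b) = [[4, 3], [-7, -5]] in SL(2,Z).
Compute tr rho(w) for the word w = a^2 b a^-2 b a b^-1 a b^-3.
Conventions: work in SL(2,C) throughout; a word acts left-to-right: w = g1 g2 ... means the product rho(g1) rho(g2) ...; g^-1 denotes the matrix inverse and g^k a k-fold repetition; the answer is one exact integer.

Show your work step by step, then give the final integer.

rho(a) = [[1, 3], [2, 7]]
... * rho(a) = [[1, 3], [2, 7]]  ->  [[7, 24], [16, 55]]
... * rho(b) = [[4, 3], [-7, -5]]  ->  [[-140, -99], [-321, -227]]
... * rho(a^-1) = [[7, -3], [-2, 1]]  ->  [[-782, 321], [-1793, 736]]
... * rho(a^-1) = [[7, -3], [-2, 1]]  ->  [[-6116, 2667], [-14023, 6115]]
... * rho(b) = [[4, 3], [-7, -5]]  ->  [[-43133, -31683], [-98897, -72644]]
... * rho(a) = [[1, 3], [2, 7]]  ->  [[-106499, -351180], [-244185, -805199]]
... * rho(b^-1) = [[-5, -3], [7, 4]]  ->  [[-1925765, -1085223], [-4415468, -2488241]]
... * rho(a) = [[1, 3], [2, 7]]  ->  [[-4096211, -13373856], [-9391950, -30664091]]
... * rho(b^-1) = [[-5, -3], [7, 4]]  ->  [[-73135937, -41206791], [-167688887, -94480514]]
... * rho(b^-1) = [[-5, -3], [7, 4]]  ->  [[77232148, 54580647], [177080837, 125144605]]
... * rho(b^-1) = [[-5, -3], [7, 4]]  ->  [[-4096211, -13373856], [-9391950, -30664091]]
tr = -4096211 + -30664091 = -34760302

-34760302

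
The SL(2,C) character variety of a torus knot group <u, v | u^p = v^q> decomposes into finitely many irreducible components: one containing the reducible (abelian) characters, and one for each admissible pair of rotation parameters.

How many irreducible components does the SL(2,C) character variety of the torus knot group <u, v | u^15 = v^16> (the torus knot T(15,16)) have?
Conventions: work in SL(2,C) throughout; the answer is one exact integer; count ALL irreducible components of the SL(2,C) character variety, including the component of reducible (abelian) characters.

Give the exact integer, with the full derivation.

For T(15,16): irreducibility forces the central element u^15 = v^16 to one of +I, -I.
On an irreducible component, tr(u) is locked at 2*cos(pi*alpha/15) for some alpha in 1..14, and tr(v) at 2*cos(pi*beta/16) for some beta in 1..15.
u^15 = (-1)^alpha I and v^16 = (-1)^beta I must agree, so alpha and beta have equal parity.
count pairs: odd alpha (7 choices) x odd beta (8), plus even alpha (7) x even beta (7): 7*8 + 7*7 = 105.
That is 105 components of irreducible characters, and with the reducible (abelian) component the total is 106.

106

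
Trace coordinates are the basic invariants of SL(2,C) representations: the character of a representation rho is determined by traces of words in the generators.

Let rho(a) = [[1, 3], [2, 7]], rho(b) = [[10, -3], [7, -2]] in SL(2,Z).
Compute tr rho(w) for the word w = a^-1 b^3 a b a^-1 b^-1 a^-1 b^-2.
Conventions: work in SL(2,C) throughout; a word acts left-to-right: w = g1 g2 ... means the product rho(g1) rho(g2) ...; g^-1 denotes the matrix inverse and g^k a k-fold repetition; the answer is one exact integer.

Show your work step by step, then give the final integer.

25451048

rho(a^-1) = [[7, -3], [-2, 1]]
... * rho(b) = [[10, -3], [7, -2]]  ->  [[49, -15], [-13, 4]]
... * rho(b) = [[10, -3], [7, -2]]  ->  [[385, -117], [-102, 31]]
... * rho(b) = [[10, -3], [7, -2]]  ->  [[3031, -921], [-803, 244]]
... * rho(a) = [[1, 3], [2, 7]]  ->  [[1189, 2646], [-315, -701]]
... * rho(b) = [[10, -3], [7, -2]]  ->  [[30412, -8859], [-8057, 2347]]
... * rho(a^-1) = [[7, -3], [-2, 1]]  ->  [[230602, -100095], [-61093, 26518]]
... * rho(b^-1) = [[-2, 3], [-7, 10]]  ->  [[239461, -309144], [-63440, 81901]]
... * rho(a^-1) = [[7, -3], [-2, 1]]  ->  [[2294515, -1027527], [-607882, 272221]]
... * rho(b^-1) = [[-2, 3], [-7, 10]]  ->  [[2603659, -3391725], [-689783, 898564]]
... * rho(b^-1) = [[-2, 3], [-7, 10]]  ->  [[18534757, -26106273], [-4910382, 6916291]]
tr = 18534757 + 6916291 = 25451048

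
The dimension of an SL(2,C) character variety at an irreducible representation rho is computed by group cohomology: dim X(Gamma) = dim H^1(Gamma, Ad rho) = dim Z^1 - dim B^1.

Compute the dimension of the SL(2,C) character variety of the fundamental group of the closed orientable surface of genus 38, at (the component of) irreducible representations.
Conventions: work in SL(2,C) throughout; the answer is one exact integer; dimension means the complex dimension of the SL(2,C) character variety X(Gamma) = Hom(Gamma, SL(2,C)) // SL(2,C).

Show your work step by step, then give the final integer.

pi_1 of the closed genus-38 surface has 76 generators bound by the single product-of-commutators relator.
Unconstrained cocycle data is one sl_2 vector per generator (228 dimensions), cut by the relator condition d_2(z) = 0.
d_2 is surjective at irreducible rho (its cokernel H^2 is dual to H^0 = 0), so dim Z^1 = 228 - 3 = 225.
Coboundaries contribute dim B^1 = 3 (injective at irreducible rho).
dim H^1 = 225 - 3 = 222 = dim X.

222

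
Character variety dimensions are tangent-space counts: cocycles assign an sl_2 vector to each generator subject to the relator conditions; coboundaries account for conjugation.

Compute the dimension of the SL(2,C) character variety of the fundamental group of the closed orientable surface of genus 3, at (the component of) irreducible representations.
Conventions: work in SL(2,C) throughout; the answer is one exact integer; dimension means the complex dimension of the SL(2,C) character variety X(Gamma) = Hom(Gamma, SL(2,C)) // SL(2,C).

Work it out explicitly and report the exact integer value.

12

The genus-3 surface group: 2g = 6 generators, one relator prod [a_i, b_i].
Before the relator condition, cocycle space has dim 3*6 = 18.
H^2 = coker(d_2) is dual to H^0 = 0 at irreducible rho (Poincare duality), so d_2 is onto: dim Z^1 = 15.
dim B^1 = 3 (coboundaries, injective at irreducible rho).
dim X = dim H^1 = 15 - 3 = 12.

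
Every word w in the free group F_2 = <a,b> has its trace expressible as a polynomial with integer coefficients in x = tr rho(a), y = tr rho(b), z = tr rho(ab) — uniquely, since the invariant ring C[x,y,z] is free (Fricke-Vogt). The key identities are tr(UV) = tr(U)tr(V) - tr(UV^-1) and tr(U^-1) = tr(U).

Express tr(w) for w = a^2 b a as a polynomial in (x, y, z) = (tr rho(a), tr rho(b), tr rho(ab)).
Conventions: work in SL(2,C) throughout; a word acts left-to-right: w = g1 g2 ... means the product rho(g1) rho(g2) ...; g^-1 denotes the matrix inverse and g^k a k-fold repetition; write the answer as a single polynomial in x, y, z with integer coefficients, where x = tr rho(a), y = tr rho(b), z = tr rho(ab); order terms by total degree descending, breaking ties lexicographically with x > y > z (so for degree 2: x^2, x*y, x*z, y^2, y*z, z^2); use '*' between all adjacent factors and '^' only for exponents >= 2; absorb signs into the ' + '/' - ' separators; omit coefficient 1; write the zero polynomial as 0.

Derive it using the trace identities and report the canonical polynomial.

x^2*z - x*y - z

trace(b a^2) = trace(a) trace(b a) - trace(b) = x*z - y
next, trace(a^2 b a) = trace(a) trace(b a^2) - trace(b a) = x^2*z - x*y - z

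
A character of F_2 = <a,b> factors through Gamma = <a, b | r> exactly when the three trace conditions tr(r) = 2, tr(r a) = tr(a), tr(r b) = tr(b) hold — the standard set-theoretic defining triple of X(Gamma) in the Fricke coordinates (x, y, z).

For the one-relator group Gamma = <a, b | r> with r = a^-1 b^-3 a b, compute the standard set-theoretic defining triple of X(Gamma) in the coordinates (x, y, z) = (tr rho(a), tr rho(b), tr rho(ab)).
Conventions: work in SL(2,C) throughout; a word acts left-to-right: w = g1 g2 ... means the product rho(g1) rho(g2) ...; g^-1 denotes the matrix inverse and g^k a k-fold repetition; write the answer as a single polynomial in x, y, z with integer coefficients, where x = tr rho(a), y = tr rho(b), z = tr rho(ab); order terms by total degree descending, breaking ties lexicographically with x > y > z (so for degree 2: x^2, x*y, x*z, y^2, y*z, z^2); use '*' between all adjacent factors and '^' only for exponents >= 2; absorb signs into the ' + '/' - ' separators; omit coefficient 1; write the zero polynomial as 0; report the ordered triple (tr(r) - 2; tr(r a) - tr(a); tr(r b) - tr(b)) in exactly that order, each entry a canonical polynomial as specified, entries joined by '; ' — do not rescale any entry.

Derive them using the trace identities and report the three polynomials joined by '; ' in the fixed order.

use: tr(a b a) = tr(a) * tr(b a) - tr(b) = x*z - y
tr(a b a b) = tr(a b) * tr(a b) - tr(1)   [split at repeated a] = z^2 - 2
tr(b^-1 a b a) = tr(a b a) * tr(b) - tr(a b a b) = x*y*z - y^2 - z^2 + 2
apply: tr(b^-1 a b a^-1) = tr(b^-1 a b) * tr(a) - tr(b^-1 a b a) = -x*y*z + x^2 + y^2 + z^2 - 2
tr(b^-1 a b a^-1 b^-1) = tr(b^-1 a b a^-1) * tr(b) - tr(b^-1 a b a^-1 b) = -x*y^2*z + x^2*y + y^3 + y*z^2 - 3*y
apply: tr(a^-1 b^-3 a b) = tr(b^-1 a b a^-1 b^-1) * tr(b) - tr(b^-1 a b a^-1) = -x*y^3*z + x^2*y^2 + y^4 + y^2*z^2 + x*y*z - x^2 - 4*y^2 - z^2 + 2
apply: tr(b^-1 a) = tr(a) * tr(b) - tr(a b) = x*y - z
use: tr(b^-2 a) = tr(b^-1 a) * tr(b) - tr(b^-1 a b) = x*y^2 - y*z - x
tr(b^2) = tr(b) * tr(b) - tr(1)   [square of b] = y^2 - 2
apply: tr(b a b) = tr(b) * tr(a b) - tr(a)   [square of b] = y*z - x
tr(b a b^2) = tr(b) * tr(b a b) - tr(b a)   [square of b] = y^2*z - x*y - z
tr(b a b^2 a) = tr(b) * tr(a b a b) - tr(a b a)   [square of b] = y*z^2 - x*z - y
tr(a b^2 a^-1 b) = tr(b a b^2) * tr(a) - tr(b a b^2 a)   [inverse elimination on a] = x*y^2*z - x^2*y - y*z^2 + y
apply: tr(b^-1 a b^2 a^-1) = tr(a b^2 a^-1) * tr(b) - tr(a b^2 a^-1 b)   [inverse elimination on b] = -x*y^2*z + x^2*y + y^3 + y*z^2 - 3*y
apply: tr(b^-1 a b^2 a^-1 b^-1) = tr(b^-1 a b^2 a^-1) * tr(b) - tr(b^-1 a b^2 a^-1 b)   [inverse elimination on b] = -x*y^3*z + x^2*y^2 + y^4 + y^2*z^2 - 4*y^2 + 2
tr(a^-1 b^-3 a b^2) = tr(b^-1 a b^2 a^-1 b^-1) * tr(b) - tr(b^-1 a b^2 a^-1)   [inverse elimination on b] = -x*y^4*z + x^2*y^3 + y^5 + y^3*z^2 + x*y^2*z - x^2*y - 5*y^3 - y*z^2 + 5*y
assemble the triple (tr(r) - 2; tr(r a) - x; tr(r b) - y)

-x*y^3*z + x^2*y^2 + y^4 + y^2*z^2 + x*y*z - x^2 - 4*y^2 - z^2; x*y^2 - y*z - 2*x; -x*y^4*z + x^2*y^3 + y^5 + y^3*z^2 + x*y^2*z - x^2*y - 5*y^3 - y*z^2 + 4*y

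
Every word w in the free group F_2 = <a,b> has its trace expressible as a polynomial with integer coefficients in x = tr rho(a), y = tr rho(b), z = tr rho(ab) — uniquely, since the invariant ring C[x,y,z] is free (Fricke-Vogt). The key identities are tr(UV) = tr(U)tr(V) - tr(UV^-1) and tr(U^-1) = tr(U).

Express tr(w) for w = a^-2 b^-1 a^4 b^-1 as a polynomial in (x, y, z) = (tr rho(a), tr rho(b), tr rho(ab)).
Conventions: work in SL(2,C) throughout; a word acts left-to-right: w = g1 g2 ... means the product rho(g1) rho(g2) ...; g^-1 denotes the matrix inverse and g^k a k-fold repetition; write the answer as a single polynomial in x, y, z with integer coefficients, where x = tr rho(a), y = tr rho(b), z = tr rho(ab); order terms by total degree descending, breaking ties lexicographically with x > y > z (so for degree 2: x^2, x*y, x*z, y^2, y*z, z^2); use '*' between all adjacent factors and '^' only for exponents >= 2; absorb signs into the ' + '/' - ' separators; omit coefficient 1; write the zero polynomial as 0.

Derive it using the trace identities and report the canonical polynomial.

x^5*y*z - x^6 - x^4*y^2 - x^4*z^2 - 2*x^3*y*z + 6*x^4 + 3*x^2*y^2 + 2*x^2*z^2 - x*y*z - 9*x^2 - y^2 + 2

trace(a^2) = trace(a) * trace(a) - trace(1) = x^2 - 2
trace(a^2 b) = trace(a) * trace(b a) - trace(b) = x*z - y
trace(b^-1 a^2) = trace(a^2) * trace(b) - trace(a^2 b) = x^2*y - x*z - y
trace(a^3 b) = trace(a) * trace(b a^2) - trace(b a) = x^2*z - x*y - z
trace(a^3) = trace(a) * trace(a^2) - trace(a) = x^3 - 3*x
trace(a^2 b^2 a) = trace(b) * trace(a^3 b) - trace(a^3) = x^2*y*z - x^3 - x*y^2 - y*z + 3*x
trace(b^2 a) = trace(b) * trace(a b) - trace(a) = y*z - x
trace(b^2) = trace(b) * trace(b) - trace(1) = y^2 - 2
trace(a^2 b^2) = trace(a) * trace(b^2 a) - trace(b^2) = x*y*z - x^2 - y^2 + 2
trace(b a^4 b) = trace(a) * trace(a^2 b^2 a) - trace(a^2 b^2) = x^3*y*z - x^4 - x^2*y^2 - 2*x*y*z + 4*x^2 + y^2 - 2
trace(b a b a) = trace(b a) * trace(b a) - trace(1) = z^2 - 2
trace(b a b a^2) = trace(a) * trace(b a b a) - trace(b a b) = x*z^2 - y*z - x
trace(a^2 b a b a) = trace(a) * trace(b a b a^2) - trace(b a b a) = x^2*z^2 - x*y*z - x^2 - z^2 + 2
trace(b a^4 b a) = trace(a) * trace(a^2 b a b a) - trace(a^2 b a b) = x^3*z^2 - x^2*y*z - x^3 - 2*x*z^2 + y*z + 3*x
trace(a^4 b a^-1 b) = trace(b a^4 b) * trace(a) - trace(b a^4 b a) = x^4*y*z - x^5 - x^3*y^2 - x^3*z^2 - x^2*y*z + 5*x^3 + x*y^2 + 2*x*z^2 - y*z - 5*x
trace(a^-1 b^-1 a^4 b) = trace(a^4 b a^-1) * trace(b) - trace(a^4 b a^-1 b) = -x^4*y*z + x^5 + x^3*y^2 + x^3*z^2 + 2*x^2*y*z - 5*x^3 - 2*x*y^2 - 2*x*z^2 + 5*x
trace(a^4) = trace(a) * trace(a^3) - trace(a^2) = x^4 - 4*x^2 + 2
trace(a^-2 b^-1 a^4 b) = trace(a^-1 b^-1 a^4 b) * trace(a) - trace(a^-1 b^-1 a^4 b a) = -x^5*y*z + x^6 + x^4*y^2 + x^4*z^2 + 2*x^3*y*z - 6*x^4 - 2*x^2*y^2 - 2*x^2*z^2 + 9*x^2 - 2
trace(a^-2 b^-1 a^4 b^-1) = trace(a^-2 b^-1 a^4) * trace(b) - trace(a^-2 b^-1 a^4 b) = x^5*y*z - x^6 - x^4*y^2 - x^4*z^2 - 2*x^3*y*z + 6*x^4 + 3*x^2*y^2 + 2*x^2*z^2 - x*y*z - 9*x^2 - y^2 + 2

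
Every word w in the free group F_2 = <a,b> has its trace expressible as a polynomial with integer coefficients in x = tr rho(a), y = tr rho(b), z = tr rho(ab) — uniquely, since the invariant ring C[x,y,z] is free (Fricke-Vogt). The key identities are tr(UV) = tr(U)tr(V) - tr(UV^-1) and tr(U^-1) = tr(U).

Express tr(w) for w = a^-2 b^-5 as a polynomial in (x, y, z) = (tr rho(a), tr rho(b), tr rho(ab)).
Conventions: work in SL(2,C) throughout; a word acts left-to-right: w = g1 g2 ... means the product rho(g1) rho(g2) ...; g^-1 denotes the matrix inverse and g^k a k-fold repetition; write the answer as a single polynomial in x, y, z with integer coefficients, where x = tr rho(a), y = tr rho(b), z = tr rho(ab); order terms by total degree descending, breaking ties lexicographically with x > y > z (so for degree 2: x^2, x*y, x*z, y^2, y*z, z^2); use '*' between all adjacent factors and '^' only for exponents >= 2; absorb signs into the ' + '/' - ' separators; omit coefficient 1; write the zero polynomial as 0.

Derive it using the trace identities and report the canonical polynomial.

x*y^4*z - x^2*y^3 - y^5 - 3*x*y^2*z + 2*x^2*y + 5*y^3 + x*z - 5*y

apply: trace(b^-1) = trace(b) = y
use: trace(b^-1 a) = trace(a) * trace(b) - trace(a b)   [inverse elimination on b] = x*y - z
apply: trace(a^-1 b^-1) = trace(b^-1) * trace(a) - trace(b^-1 a)   [inverse elimination on a] = z
apply: trace(a^-1 b^-2) = trace(a^-1 b^-1) * trace(b) - trace(a^-1)   [inverse elimination on b] = y*z - x
trace(a^-1 b^-3) = trace(a^-1 b^-2) * trace(b) - trace(a^-1 b^-1)   [inverse elimination on b] = y^2*z - x*y - z
trace(b^-2) = trace(b^-1) * trace(b) - trace(1)   [inverse elimination on b] = y^2 - 2
apply: trace(b^-3) = trace(b^-2) * trace(b) - trace(b^-1)   [inverse elimination on b] = y^3 - 3*y
use: trace(b^-1 a^-2 b^-2) = trace(a^-1 b^-3) * trace(a) - trace(a^-1 b^-3 a)   [inverse elimination on a] = x*y^2*z - x^2*y - y^3 - x*z + 3*y
trace(a^-2) = trace(a^-1) * trace(a) - trace(1)   [inverse elimination on a] = x^2 - 2
use: trace(a^-2 b) = trace(a^-1 b) * trace(a) - trace(a^-1 b a)   [inverse elimination on a] = x^2*y - x*z - y
trace(b^-1 a^-2) = trace(a^-2) * trace(b) - trace(a^-2 b)   [inverse elimination on b] = x*z - y
use: trace(b^-1 a^-2 b^-1) = trace(b^-1 a^-2) * trace(b) - trace(b^-1 a^-2 b)   [inverse elimination on b] = x*y*z - x^2 - y^2 + 2
trace(b^-1 a^-2 b^-3) = trace(b^-1 a^-2 b^-2) * trace(b) - trace(b^-1 a^-2 b^-1)   [inverse elimination on b] = x*y^3*z - x^2*y^2 - y^4 - 2*x*y*z + x^2 + 4*y^2 - 2
trace(a^-2 b^-5) = trace(b^-1 a^-2 b^-3) * trace(b) - trace(b^-1 a^-2 b^-2)   [inverse elimination on b] = x*y^4*z - x^2*y^3 - y^5 - 3*x*y^2*z + 2*x^2*y + 5*y^3 + x*z - 5*y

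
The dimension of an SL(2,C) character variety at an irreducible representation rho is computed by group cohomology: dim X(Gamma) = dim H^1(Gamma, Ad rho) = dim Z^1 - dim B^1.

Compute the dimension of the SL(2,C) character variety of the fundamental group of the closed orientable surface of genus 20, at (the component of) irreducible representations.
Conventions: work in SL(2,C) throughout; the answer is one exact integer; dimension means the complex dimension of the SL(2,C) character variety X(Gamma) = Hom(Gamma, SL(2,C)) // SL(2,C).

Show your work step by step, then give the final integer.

Gamma = pi_1(Sigma_20) = < a_1, b_1, ..., a_20, b_20 | prod [a_i, b_i] > has 2g = 40 generators and 1 relator.
Unconstrained cocycle data is one sl_2 vector per generator (120 dimensions), cut by the relator condition d_2(z) = 0.
At an irreducible rho, H^2 = coker(d_2) vanishes (Poincare duality: H^2 is dual to H^0 = invariants = 0), so d_2 is surjective onto sl_2 and dim Z^1 = 120 - 3 = 117.
Coboundaries contribute dim B^1 = 3 (injective at irreducible rho).
dim X = dim H^1 = 117 - 3 = 114.

114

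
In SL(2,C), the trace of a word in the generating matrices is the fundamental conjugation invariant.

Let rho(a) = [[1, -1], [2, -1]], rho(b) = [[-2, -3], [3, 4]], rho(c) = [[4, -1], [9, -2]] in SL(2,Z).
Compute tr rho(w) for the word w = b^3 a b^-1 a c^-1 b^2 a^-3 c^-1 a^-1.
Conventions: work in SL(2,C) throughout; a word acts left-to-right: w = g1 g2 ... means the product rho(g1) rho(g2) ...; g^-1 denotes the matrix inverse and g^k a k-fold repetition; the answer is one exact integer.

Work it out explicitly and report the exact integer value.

-131425

rho(b) = [[-2, -3], [3, 4]]
... * rho(b) = [[-2, -3], [3, 4]]  ->  [[-5, -6], [6, 7]]
... * rho(b) = [[-2, -3], [3, 4]]  ->  [[-8, -9], [9, 10]]
... * rho(a) = [[1, -1], [2, -1]]  ->  [[-26, 17], [29, -19]]
... * rho(b^-1) = [[4, 3], [-3, -2]]  ->  [[-155, -112], [173, 125]]
... * rho(a) = [[1, -1], [2, -1]]  ->  [[-379, 267], [423, -298]]
... * rho(c^-1) = [[-2, 1], [-9, 4]]  ->  [[-1645, 689], [1836, -769]]
... * rho(b) = [[-2, -3], [3, 4]]  ->  [[5357, 7691], [-5979, -8584]]
... * rho(b) = [[-2, -3], [3, 4]]  ->  [[12359, 14693], [-13794, -16399]]
... * rho(a^-1) = [[-1, 1], [-2, 1]]  ->  [[-41745, 27052], [46592, -30193]]
... * rho(a^-1) = [[-1, 1], [-2, 1]]  ->  [[-12359, -14693], [13794, 16399]]
... * rho(a^-1) = [[-1, 1], [-2, 1]]  ->  [[41745, -27052], [-46592, 30193]]
... * rho(c^-1) = [[-2, 1], [-9, 4]]  ->  [[159978, -66463], [-178553, 74180]]
... * rho(a^-1) = [[-1, 1], [-2, 1]]  ->  [[-27052, 93515], [30193, -104373]]
tr = -27052 + -104373 = -131425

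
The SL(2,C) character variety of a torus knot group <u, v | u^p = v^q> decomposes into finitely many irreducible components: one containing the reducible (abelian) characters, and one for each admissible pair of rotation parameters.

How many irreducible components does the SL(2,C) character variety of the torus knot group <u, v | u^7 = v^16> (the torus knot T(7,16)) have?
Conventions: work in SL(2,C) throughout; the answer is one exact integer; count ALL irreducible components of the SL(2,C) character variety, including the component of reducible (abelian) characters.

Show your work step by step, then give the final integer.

In the torus knot group T(7,16), u^7 = v^16 is central, so an irreducible representation sends it to +I or -I (Schur).
This locks tr(u) to 2*cos(pi*alpha/7), alpha in 1..6, and tr(v) to 2*cos(pi*beta/16), beta in 1..15, on each component of irreducible characters.
Consistency of u^7 = (-1)^alpha I with v^16 = (-1)^beta I forces alpha = beta (mod 2).
Counting: 3 odd alphas x 8 odd betas + 3 even alphas x 7 even betas = 24 + 21 = 45.
Total: 45 irreducible-character components + 1 reducible (abelian) component = 46.

46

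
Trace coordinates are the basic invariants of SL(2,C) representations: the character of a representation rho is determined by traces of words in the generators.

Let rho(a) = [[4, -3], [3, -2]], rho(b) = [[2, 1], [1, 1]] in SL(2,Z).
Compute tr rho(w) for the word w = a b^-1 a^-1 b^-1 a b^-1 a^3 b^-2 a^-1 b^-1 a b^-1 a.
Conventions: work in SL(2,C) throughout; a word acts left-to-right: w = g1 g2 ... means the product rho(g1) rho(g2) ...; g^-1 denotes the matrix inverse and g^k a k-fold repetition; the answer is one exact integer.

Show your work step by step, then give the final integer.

-6

rho(a) = [[4, -3], [3, -2]]
... * rho(b^-1) = [[1, -1], [-1, 2]]  ->  [[7, -10], [5, -7]]
... * rho(a^-1) = [[-2, 3], [-3, 4]]  ->  [[16, -19], [11, -13]]
... * rho(b^-1) = [[1, -1], [-1, 2]]  ->  [[35, -54], [24, -37]]
... * rho(a) = [[4, -3], [3, -2]]  ->  [[-22, 3], [-15, 2]]
... * rho(b^-1) = [[1, -1], [-1, 2]]  ->  [[-25, 28], [-17, 19]]
... * rho(a) = [[4, -3], [3, -2]]  ->  [[-16, 19], [-11, 13]]
... * rho(a) = [[4, -3], [3, -2]]  ->  [[-7, 10], [-5, 7]]
... * rho(a) = [[4, -3], [3, -2]]  ->  [[2, 1], [1, 1]]
... * rho(b^-1) = [[1, -1], [-1, 2]]  ->  [[1, 0], [0, 1]]
... * rho(b^-1) = [[1, -1], [-1, 2]]  ->  [[1, -1], [-1, 2]]
... * rho(a^-1) = [[-2, 3], [-3, 4]]  ->  [[1, -1], [-4, 5]]
... * rho(b^-1) = [[1, -1], [-1, 2]]  ->  [[2, -3], [-9, 14]]
... * rho(a) = [[4, -3], [3, -2]]  ->  [[-1, 0], [6, -1]]
... * rho(b^-1) = [[1, -1], [-1, 2]]  ->  [[-1, 1], [7, -8]]
... * rho(a) = [[4, -3], [3, -2]]  ->  [[-1, 1], [4, -5]]
tr = -1 + -5 = -6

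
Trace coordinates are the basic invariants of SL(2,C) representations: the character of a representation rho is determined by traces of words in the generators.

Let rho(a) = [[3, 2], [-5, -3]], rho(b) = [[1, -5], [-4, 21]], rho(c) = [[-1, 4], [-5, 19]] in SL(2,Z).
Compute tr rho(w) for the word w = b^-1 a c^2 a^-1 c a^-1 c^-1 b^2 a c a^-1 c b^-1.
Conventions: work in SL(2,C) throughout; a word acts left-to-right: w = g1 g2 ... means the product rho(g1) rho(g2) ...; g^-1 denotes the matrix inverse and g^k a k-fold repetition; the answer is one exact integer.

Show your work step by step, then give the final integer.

rho(b^-1) = [[21, 5], [4, 1]]
... * rho(a) = [[3, 2], [-5, -3]]  ->  [[38, 27], [7, 5]]
... * rho(c) = [[-1, 4], [-5, 19]]  ->  [[-173, 665], [-32, 123]]
... * rho(c) = [[-1, 4], [-5, 19]]  ->  [[-3152, 11943], [-583, 2209]]
... * rho(a^-1) = [[-3, -2], [5, 3]]  ->  [[69171, 42133], [12794, 7793]]
... * rho(c) = [[-1, 4], [-5, 19]]  ->  [[-279836, 1077211], [-51759, 199243]]
... * rho(a^-1) = [[-3, -2], [5, 3]]  ->  [[6225563, 3791305], [1151492, 701247]]
... * rho(c^-1) = [[19, -4], [5, -1]]  ->  [[137242222, -28693557], [25384583, -5307215]]
... * rho(b) = [[1, -5], [-4, 21]]  ->  [[252016450, -1288775807], [46613443, -238374430]]
... * rho(b) = [[1, -5], [-4, 21]]  ->  [[5407119678, -28324374197], [1000111163, -5238930245]]
... * rho(a) = [[3, 2], [-5, -3]]  ->  [[157843230019, 95787361947], [29194984714, 17717013061]]
... * rho(c) = [[-1, 4], [-5, 19]]  ->  [[-636780039754, 2451332797069], [-117780050019, 453403187015]]
... * rho(a^-1) = [[-3, -2], [5, 3]]  ->  [[14167004104607, 8627558470715], [2620356085132, 1595769661083]]
... * rho(c) = [[-1, 4], [-5, 19]]  ->  [[-57304796458182, 220591627362013], [-10599204390547, 40801047901105]]
... * rho(b^-1) = [[21, 5], [4, 1]]  ->  [[-321034216173770, -65932354928897], [-59379100597067, -12194974051630]]
tr = -321034216173770 + -12194974051630 = -333229190225400

-333229190225400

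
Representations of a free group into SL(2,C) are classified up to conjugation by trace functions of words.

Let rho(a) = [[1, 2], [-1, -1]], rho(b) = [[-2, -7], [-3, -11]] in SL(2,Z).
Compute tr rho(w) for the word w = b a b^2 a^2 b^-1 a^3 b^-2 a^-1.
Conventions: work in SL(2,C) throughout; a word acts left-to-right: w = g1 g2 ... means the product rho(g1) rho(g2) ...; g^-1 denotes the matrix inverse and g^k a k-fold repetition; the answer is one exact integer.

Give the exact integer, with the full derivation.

rho(b) = [[-2, -7], [-3, -11]]
... * rho(a) = [[1, 2], [-1, -1]]  ->  [[5, 3], [8, 5]]
... * rho(b) = [[-2, -7], [-3, -11]]  ->  [[-19, -68], [-31, -111]]
... * rho(b) = [[-2, -7], [-3, -11]]  ->  [[242, 881], [395, 1438]]
... * rho(a) = [[1, 2], [-1, -1]]  ->  [[-639, -397], [-1043, -648]]
... * rho(a) = [[1, 2], [-1, -1]]  ->  [[-242, -881], [-395, -1438]]
... * rho(b^-1) = [[-11, 7], [3, -2]]  ->  [[19, 68], [31, 111]]
... * rho(a) = [[1, 2], [-1, -1]]  ->  [[-49, -30], [-80, -49]]
... * rho(a) = [[1, 2], [-1, -1]]  ->  [[-19, -68], [-31, -111]]
... * rho(a) = [[1, 2], [-1, -1]]  ->  [[49, 30], [80, 49]]
... * rho(b^-1) = [[-11, 7], [3, -2]]  ->  [[-449, 283], [-733, 462]]
... * rho(b^-1) = [[-11, 7], [3, -2]]  ->  [[5788, -3709], [9449, -6055]]
... * rho(a^-1) = [[-1, -2], [1, 1]]  ->  [[-9497, -15285], [-15504, -24953]]
tr = -9497 + -24953 = -34450

-34450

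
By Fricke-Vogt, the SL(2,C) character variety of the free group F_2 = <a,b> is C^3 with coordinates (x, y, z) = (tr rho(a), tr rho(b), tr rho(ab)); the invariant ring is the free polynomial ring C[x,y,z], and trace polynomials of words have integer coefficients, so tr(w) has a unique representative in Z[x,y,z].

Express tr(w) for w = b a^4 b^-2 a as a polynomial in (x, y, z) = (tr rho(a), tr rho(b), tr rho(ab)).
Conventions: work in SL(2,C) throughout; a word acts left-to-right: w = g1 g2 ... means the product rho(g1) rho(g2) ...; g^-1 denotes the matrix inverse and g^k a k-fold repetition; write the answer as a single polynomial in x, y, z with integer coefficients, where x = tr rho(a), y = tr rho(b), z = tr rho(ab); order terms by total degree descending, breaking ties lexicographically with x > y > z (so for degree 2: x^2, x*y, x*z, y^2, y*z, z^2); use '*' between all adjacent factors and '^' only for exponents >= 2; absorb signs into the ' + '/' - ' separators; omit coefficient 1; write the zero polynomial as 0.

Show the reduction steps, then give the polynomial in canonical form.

trace(b a^2) = trace(a) * trace(b a) - trace(b)  (reduce the a square) = x*z - y
trace(a b a^2) = trace(a) * trace(b a^2) - trace(b a)  (reduce the a square) = x^2*z - x*y - z
trace(a^2 b a^2) = trace(a) * trace(a b a^2) - trace(a b a)  (reduce the a square) = x^3*z - x^2*y - 2*x*z + y
trace(a b a^4) = trace(a) * trace(a^2 b a^2) - trace(a^2 b a)  (reduce the a square) = x^4*z - x^3*y - 3*x^2*z + 2*x*y + z
trace(b a b a) = trace(b a) * trace(b a) - trace(1)  (split on b) = z^2 - 2
trace(b a b) = trace(b) * trace(a b) - trace(a)  (reduce the b square) = y*z - x
trace(b a b a^2) = trace(a) * trace(b a b a) - trace(b a b)  (reduce the a square) = x*z^2 - y*z - x
trace(a^2 b a b a) = trace(a) * trace(b a b a^2) - trace(b a b a)  (reduce the a square) = x^2*z^2 - x*y*z - x^2 - z^2 + 2
trace(a b a^4 b) = trace(a) * trace(a^2 b a b a) - trace(a^2 b a b)  (reduce the a square) = x^3*z^2 - x^2*y*z - x^3 - 2*x*z^2 + y*z + 3*x
trace(a b a^4 b^-1) = trace(a b a^4) * trace(b) - trace(a b a^4 b)  (eliminate b^-1) = x^4*y*z - x^3*y^2 - x^3*z^2 - 2*x^2*y*z + x^3 + 2*x*y^2 + 2*x*z^2 - 3*x
trace(b a^4 b^-2 a) = trace(a b a^4 b^-1) * trace(b) - trace(a b a^4)  (eliminate b^-1) = x^4*y^2*z - x^3*y^3 - x^3*y*z^2 - x^4*z - 2*x^2*y^2*z + 2*x^3*y + 2*x*y^3 + 2*x*y*z^2 + 3*x^2*z - 5*x*y - z

x^4*y^2*z - x^3*y^3 - x^3*y*z^2 - x^4*z - 2*x^2*y^2*z + 2*x^3*y + 2*x*y^3 + 2*x*y*z^2 + 3*x^2*z - 5*x*y - z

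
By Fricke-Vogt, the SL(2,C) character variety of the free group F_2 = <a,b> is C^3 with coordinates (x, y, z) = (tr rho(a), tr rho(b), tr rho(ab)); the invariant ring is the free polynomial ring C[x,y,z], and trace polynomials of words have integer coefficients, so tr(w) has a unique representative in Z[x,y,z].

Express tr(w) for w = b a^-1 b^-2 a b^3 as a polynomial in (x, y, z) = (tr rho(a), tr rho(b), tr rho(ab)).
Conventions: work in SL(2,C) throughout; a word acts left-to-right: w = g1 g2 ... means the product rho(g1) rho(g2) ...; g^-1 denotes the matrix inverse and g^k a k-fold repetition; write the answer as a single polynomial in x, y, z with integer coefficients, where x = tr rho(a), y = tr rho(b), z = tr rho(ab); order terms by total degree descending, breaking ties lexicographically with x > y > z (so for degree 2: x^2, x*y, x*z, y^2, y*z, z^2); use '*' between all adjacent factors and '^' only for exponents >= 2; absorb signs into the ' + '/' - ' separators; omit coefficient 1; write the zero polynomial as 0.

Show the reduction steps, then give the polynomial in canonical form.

trace(b a b) = trace(b) trace(a b) - trace(a)  (reduce the b square) = y*z - x
trace(a b^3) = trace(b) trace(b a b) - trace(b a)  (reduce the b square) = y^2*z - x*y - z
trace(a^2 b) = trace(a) trace(b a) - trace(b)  (reduce the a square) = x*z - y
and trace(a^2) = trace(a) trace(a) - trace(1)  (reduce the a square) = x^2 - 2
trace(a^2 b^2) = trace(b) trace(a^2 b) - trace(a^2)  (reduce the b square) = x*y*z - x^2 - y^2 + 2
trace(b a^2 b^2) = trace(b) trace(a^2 b^2) - trace(a^2 b)  (reduce the b square) = x*y^2*z - x^2*y - y^3 - x*z + 3*y
and trace(a b^4 a) = trace(b) trace(b a^2 b^2) - trace(b a^2 b)  (reduce the b square) = x*y^3*z - x^2*y^2 - y^4 - 2*x*y*z + x^2 + 4*y^2 - 2
and trace(a b a b) = trace(b a) trace(b a) - trace(1)  (split on b) = z^2 - 2
trace(a b a b^2) = trace(b) trace(a b a b) - trace(a b a)  (reduce the b square) = y*z^2 - x*z - y
trace(b^2 a b a b) = trace(b) trace(a b a b^2) - trace(a b a b)  (reduce the b square) = y^2*z^2 - x*y*z - y^2 - z^2 + 2
and trace(a b^4 a b) = trace(b) trace(b^2 a b a b) - trace(b^2 a b a)  (reduce the b square) = y^3*z^2 - x*y^2*z - y^3 - 2*y*z^2 + x*z + 3*y
next, trace(b^-1 a b^4 a) = trace(a b^4 a) trace(b) - trace(a b^4 a b)  (eliminate b^-1) = x*y^4*z - x^2*y^3 - y^5 - y^3*z^2 - x*y^2*z + x^2*y + 5*y^3 + 2*y*z^2 - x*z - 5*y
trace(b^-1 a b^4 a^-1) = trace(b^-1 a b^4) trace(a) - trace(b^-1 a b^4 a)  (eliminate a^-1) = -x*y^4*z + x^2*y^3 + y^5 + y^3*z^2 + 2*x*y^2*z - 2*x^2*y - 5*y^3 - 2*y*z^2 + 5*y
and trace(b^2) = trace(b) trace(b) - trace(1)  (reduce the b square) = y^2 - 2
next, trace(b^3) = trace(b) trace(b^2) - trace(b)  (reduce the b square) = y^3 - 3*y
trace(b^4) = trace(b) trace(b^3) - trace(b^2)  (reduce the b square) = y^4 - 4*y^2 + 2
and trace(b a^-1 b^-2 a b^3) = trace(b^-1 a b^4 a^-1) trace(b) - trace(b^-1 a b^4 a^-1 b)  (eliminate b^-1) = -x*y^5*z + x^2*y^4 + y^6 + y^4*z^2 + 2*x*y^3*z - 2*x^2*y^2 - 6*y^4 - 2*y^2*z^2 + 9*y^2 - 2

-x*y^5*z + x^2*y^4 + y^6 + y^4*z^2 + 2*x*y^3*z - 2*x^2*y^2 - 6*y^4 - 2*y^2*z^2 + 9*y^2 - 2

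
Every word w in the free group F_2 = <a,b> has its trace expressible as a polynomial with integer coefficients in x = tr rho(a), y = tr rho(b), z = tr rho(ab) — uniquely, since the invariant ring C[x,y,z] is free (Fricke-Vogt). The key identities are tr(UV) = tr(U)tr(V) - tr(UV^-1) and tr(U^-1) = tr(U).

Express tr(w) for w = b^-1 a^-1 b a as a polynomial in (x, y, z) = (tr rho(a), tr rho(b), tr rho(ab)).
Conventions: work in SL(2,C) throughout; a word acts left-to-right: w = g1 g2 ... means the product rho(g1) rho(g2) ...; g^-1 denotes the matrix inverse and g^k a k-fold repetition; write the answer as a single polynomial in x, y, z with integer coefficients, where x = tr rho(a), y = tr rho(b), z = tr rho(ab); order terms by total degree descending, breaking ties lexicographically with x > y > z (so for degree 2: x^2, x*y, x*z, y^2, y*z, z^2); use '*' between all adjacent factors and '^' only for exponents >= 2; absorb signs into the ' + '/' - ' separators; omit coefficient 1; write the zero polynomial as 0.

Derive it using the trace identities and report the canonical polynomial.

-x*y*z + x^2 + y^2 + z^2 - 2

trace(a b a) = trace(a)*trace(b a) - trace(b)  (reduce the a square) = x*z - y
trace(a b a b) = trace(a b)*trace(a b) - trace(1)  (split on a) = z^2 - 2
trace(b a b^-1 a) = trace(a b a)*trace(b) - trace(a b a b)  (eliminate b^-1) = x*y*z - y^2 - z^2 + 2
use: trace(b^-1 a^-1 b a) = trace(b a b^-1)*trace(a) - trace(b a b^-1 a)  (eliminate a^-1) = -x*y*z + x^2 + y^2 + z^2 - 2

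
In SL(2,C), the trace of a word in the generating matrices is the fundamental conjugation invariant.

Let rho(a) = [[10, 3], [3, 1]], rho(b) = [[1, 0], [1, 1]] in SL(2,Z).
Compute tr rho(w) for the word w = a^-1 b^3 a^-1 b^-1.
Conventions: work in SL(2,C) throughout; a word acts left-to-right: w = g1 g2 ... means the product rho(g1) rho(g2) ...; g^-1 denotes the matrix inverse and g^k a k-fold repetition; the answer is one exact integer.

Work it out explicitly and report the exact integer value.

rho(a^-1) = [[1, -3], [-3, 10]]
... * rho(b) = [[1, 0], [1, 1]]  ->  [[-2, -3], [7, 10]]
... * rho(b) = [[1, 0], [1, 1]]  ->  [[-5, -3], [17, 10]]
... * rho(b) = [[1, 0], [1, 1]]  ->  [[-8, -3], [27, 10]]
... * rho(a^-1) = [[1, -3], [-3, 10]]  ->  [[1, -6], [-3, 19]]
... * rho(b^-1) = [[1, 0], [-1, 1]]  ->  [[7, -6], [-22, 19]]
tr = 7 + 19 = 26

26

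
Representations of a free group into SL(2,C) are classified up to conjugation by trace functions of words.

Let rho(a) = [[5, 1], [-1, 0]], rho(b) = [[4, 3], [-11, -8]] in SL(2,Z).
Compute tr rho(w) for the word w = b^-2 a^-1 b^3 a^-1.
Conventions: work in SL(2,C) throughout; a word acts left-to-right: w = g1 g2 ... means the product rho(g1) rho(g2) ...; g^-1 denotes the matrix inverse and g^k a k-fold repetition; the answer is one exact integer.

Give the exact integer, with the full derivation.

11454

rho(b^-1) = [[-8, -3], [11, 4]]
... * rho(b^-1) = [[-8, -3], [11, 4]]  ->  [[31, 12], [-44, -17]]
... * rho(a^-1) = [[0, -1], [1, 5]]  ->  [[12, 29], [-17, -41]]
... * rho(b) = [[4, 3], [-11, -8]]  ->  [[-271, -196], [383, 277]]
... * rho(b) = [[4, 3], [-11, -8]]  ->  [[1072, 755], [-1515, -1067]]
... * rho(b) = [[4, 3], [-11, -8]]  ->  [[-4017, -2824], [5677, 3991]]
... * rho(a^-1) = [[0, -1], [1, 5]]  ->  [[-2824, -10103], [3991, 14278]]
tr = -2824 + 14278 = 11454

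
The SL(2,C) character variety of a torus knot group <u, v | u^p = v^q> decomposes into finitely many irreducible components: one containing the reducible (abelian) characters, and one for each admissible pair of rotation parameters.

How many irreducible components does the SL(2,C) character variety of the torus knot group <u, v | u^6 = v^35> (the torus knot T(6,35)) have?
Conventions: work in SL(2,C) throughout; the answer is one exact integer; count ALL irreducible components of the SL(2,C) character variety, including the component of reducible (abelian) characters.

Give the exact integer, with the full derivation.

In the torus knot group T(6,35), u^6 = v^35 is central, so an irreducible representation sends it to +I or -I (Schur).
On an irreducible component, tr(u) is locked at 2*cos(pi*alpha/6) for some alpha in 1..5, and tr(v) at 2*cos(pi*beta/35) for some beta in 1..34.
The two central values (-1)^alpha I and (-1)^beta I must be the same matrix, so alpha and beta share a parity.
count pairs: odd alpha (3 choices) x odd beta (17), plus even alpha (2) x even beta (17): 3*17 + 2*17 = 85.
Total: 85 irreducible-character components + 1 reducible (abelian) component = 86.

86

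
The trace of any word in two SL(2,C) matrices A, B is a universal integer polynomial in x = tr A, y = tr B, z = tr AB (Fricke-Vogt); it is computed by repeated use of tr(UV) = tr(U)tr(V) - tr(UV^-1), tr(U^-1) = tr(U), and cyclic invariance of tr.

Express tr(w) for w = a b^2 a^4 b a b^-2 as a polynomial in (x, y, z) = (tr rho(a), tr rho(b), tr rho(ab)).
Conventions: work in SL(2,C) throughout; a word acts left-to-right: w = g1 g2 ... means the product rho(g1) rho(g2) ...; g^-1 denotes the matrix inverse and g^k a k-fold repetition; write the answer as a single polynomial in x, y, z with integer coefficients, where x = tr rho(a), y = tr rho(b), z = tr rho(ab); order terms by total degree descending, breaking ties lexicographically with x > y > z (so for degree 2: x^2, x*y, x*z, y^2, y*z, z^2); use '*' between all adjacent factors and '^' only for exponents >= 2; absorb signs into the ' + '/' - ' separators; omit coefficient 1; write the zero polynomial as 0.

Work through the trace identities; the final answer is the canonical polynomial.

reduce: tr(b a b a) = tr(b a) * tr(b a) - tr(1) = z^2 - 2
reduce: tr(b a b) = tr(b) * tr(a b) - tr(a) = y*z - x
tr(a b a^2 b) = tr(a) * tr(b a b a) - tr(b a b) = x*z^2 - y*z - x
so tr(b a^2) = tr(a) * tr(b a) - tr(b) = x*z - y
reduce: tr(a b a^2) = tr(a) * tr(b a^2) - tr(b a) = x^2*z - x*y - z
reduce: tr(b a^2 b^2 a) = tr(b) * tr(a b a^2 b) - tr(a b a^2) = x*y*z^2 - x^2*z - y^2*z + z
so tr(a^2) = tr(a) * tr(a) - tr(1) = x^2 - 2
so tr(b a^2 b) = tr(b) * tr(a^2 b) - tr(a^2) = x*y*z - x^2 - y^2 + 2
reduce: tr(b a^2 b^2) = tr(b) * tr(b a^2 b) - tr(b a^2) = x*y^2*z - x^2*y - y^3 - x*z + 3*y
reduce: tr(b a^2 b^2 a^2) = tr(a) * tr(b a^2 b^2 a) - tr(b a^2 b^2) = x^2*y*z^2 - x^3*z - 2*x*y^2*z + x^2*y + y^3 + 2*x*z - 3*y
reduce: tr(a^2 b a^2 b^2 a) = tr(a) * tr(b a^2 b^2 a^2) - tr(b a^2 b^2 a) = x^3*y*z^2 - x^4*z - 2*x^2*y^2*z + x^3*y + x*y^3 - x*y*z^2 + 3*x^2*z + y^2*z - 3*x*y - z
tr(a b^2 a^4 b a) = tr(a) * tr(a^2 b a^2 b^2 a) - tr(a^2 b a^2 b^2) = x^4*y*z^2 - x^5*z - 2*x^3*y^2*z + x^4*y + x^2*y^3 - 2*x^2*y*z^2 + 4*x^3*z + 3*x*y^2*z - 4*x^2*y - y^3 - 3*x*z + 3*y
so tr(a b a b a b) = tr(b a) * tr(b a b a) - tr(b^-1 a^-1) = z^3 - 3*z
reduce: tr(b a b a b^2 a) = tr(b) * tr(a b a b a b) - tr(a b a b a) = y*z^3 - x*z^2 - 2*y*z + x
so tr(a b a b^2) = tr(b) * tr(a b a b) - tr(a b a) = y*z^2 - x*z - y
so tr(b a b a b^2) = tr(b) * tr(a b a b^2) - tr(a b a b) = y^2*z^2 - x*y*z - y^2 - z^2 + 2
tr(a b a b a b^2 a) = tr(a) * tr(b a b a b^2 a) - tr(b a b a b^2) = x*y*z^3 - x^2*z^2 - y^2*z^2 - x*y*z + x^2 + y^2 + z^2 - 2
reduce: tr(b a b a b^2 a^3) = tr(a) * tr(a b a b a b^2 a) - tr(a b a b a b^2) = x^2*y*z^3 - x^3*z^2 - x*y^2*z^2 - x^2*y*z - y*z^3 + x^3 + x*y^2 + 2*x*z^2 + 2*y*z - 3*x
so tr(a b^2 a^4 b a b) = tr(a) * tr(b a b a b^2 a^3) - tr(b a b a b^2 a^2) = x^3*y*z^3 - x^4*z^2 - x^2*y^2*z^2 - x^3*y*z - 2*x*y*z^3 + x^4 + x^2*y^2 + 3*x^2*z^2 + y^2*z^2 + 3*x*y*z - 4*x^2 - y^2 - z^2 + 2
so tr(a b^2 a^4 b a b^-1) = tr(a b^2 a^4 b a) * tr(b) - tr(a b^2 a^4 b a b) = x^4*y^2*z^2 - x^5*y*z - 2*x^3*y^3*z - x^3*y*z^3 + x^4*y^2 + x^4*z^2 + x^2*y^4 - x^2*y^2*z^2 + 5*x^3*y*z + 3*x*y^3*z + 2*x*y*z^3 - x^4 - 5*x^2*y^2 - 3*x^2*z^2 - y^4 - y^2*z^2 - 6*x*y*z + 4*x^2 + 4*y^2 + z^2 - 2
so tr(a b^2 a^4 b a b^-2) = tr(a b^2 a^4 b a b^-1) * tr(b) - tr(a b^2 a^4 b a) = x^4*y^3*z^2 - x^5*y^2*z - 2*x^3*y^4*z - x^3*y^2*z^3 + x^4*y^3 + x^2*y^5 - x^2*y^3*z^2 + x^5*z + 7*x^3*y^2*z + 3*x*y^4*z + 2*x*y^2*z^3 - 2*x^4*y - 6*x^2*y^3 - x^2*y*z^2 - y^5 - y^3*z^2 - 4*x^3*z - 9*x*y^2*z + 8*x^2*y + 5*y^3 + y*z^2 + 3*x*z - 5*y

x^4*y^3*z^2 - x^5*y^2*z - 2*x^3*y^4*z - x^3*y^2*z^3 + x^4*y^3 + x^2*y^5 - x^2*y^3*z^2 + x^5*z + 7*x^3*y^2*z + 3*x*y^4*z + 2*x*y^2*z^3 - 2*x^4*y - 6*x^2*y^3 - x^2*y*z^2 - y^5 - y^3*z^2 - 4*x^3*z - 9*x*y^2*z + 8*x^2*y + 5*y^3 + y*z^2 + 3*x*z - 5*y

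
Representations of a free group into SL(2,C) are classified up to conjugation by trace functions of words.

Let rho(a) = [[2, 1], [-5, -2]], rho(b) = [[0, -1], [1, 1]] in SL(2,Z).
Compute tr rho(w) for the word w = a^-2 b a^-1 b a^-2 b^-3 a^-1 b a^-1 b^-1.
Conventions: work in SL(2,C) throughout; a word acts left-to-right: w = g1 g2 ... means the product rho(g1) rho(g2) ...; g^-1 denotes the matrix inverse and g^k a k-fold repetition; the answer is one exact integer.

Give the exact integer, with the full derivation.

rho(a^-1) = [[-2, -1], [5, 2]]
... * rho(a^-1) = [[-2, -1], [5, 2]]  ->  [[-1, 0], [0, -1]]
... * rho(b) = [[0, -1], [1, 1]]  ->  [[0, 1], [-1, -1]]
... * rho(a^-1) = [[-2, -1], [5, 2]]  ->  [[5, 2], [-3, -1]]
... * rho(b) = [[0, -1], [1, 1]]  ->  [[2, -3], [-1, 2]]
... * rho(a^-1) = [[-2, -1], [5, 2]]  ->  [[-19, -8], [12, 5]]
... * rho(a^-1) = [[-2, -1], [5, 2]]  ->  [[-2, 3], [1, -2]]
... * rho(b^-1) = [[1, 1], [-1, 0]]  ->  [[-5, -2], [3, 1]]
... * rho(b^-1) = [[1, 1], [-1, 0]]  ->  [[-3, -5], [2, 3]]
... * rho(b^-1) = [[1, 1], [-1, 0]]  ->  [[2, -3], [-1, 2]]
... * rho(a^-1) = [[-2, -1], [5, 2]]  ->  [[-19, -8], [12, 5]]
... * rho(b) = [[0, -1], [1, 1]]  ->  [[-8, 11], [5, -7]]
... * rho(a^-1) = [[-2, -1], [5, 2]]  ->  [[71, 30], [-45, -19]]
... * rho(b^-1) = [[1, 1], [-1, 0]]  ->  [[41, 71], [-26, -45]]
tr = 41 + -45 = -4

-4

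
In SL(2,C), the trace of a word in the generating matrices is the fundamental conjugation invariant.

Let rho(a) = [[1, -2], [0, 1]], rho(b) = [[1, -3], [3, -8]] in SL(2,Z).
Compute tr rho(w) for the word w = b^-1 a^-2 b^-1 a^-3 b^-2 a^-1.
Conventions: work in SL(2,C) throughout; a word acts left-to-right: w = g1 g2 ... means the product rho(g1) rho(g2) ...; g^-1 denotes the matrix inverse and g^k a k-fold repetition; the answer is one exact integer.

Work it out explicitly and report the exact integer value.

42239

rho(b^-1) = [[-8, 3], [-3, 1]]
... * rho(a^-1) = [[1, 2], [0, 1]]  ->  [[-8, -13], [-3, -5]]
... * rho(a^-1) = [[1, 2], [0, 1]]  ->  [[-8, -29], [-3, -11]]
... * rho(b^-1) = [[-8, 3], [-3, 1]]  ->  [[151, -53], [57, -20]]
... * rho(a^-1) = [[1, 2], [0, 1]]  ->  [[151, 249], [57, 94]]
... * rho(a^-1) = [[1, 2], [0, 1]]  ->  [[151, 551], [57, 208]]
... * rho(a^-1) = [[1, 2], [0, 1]]  ->  [[151, 853], [57, 322]]
... * rho(b^-1) = [[-8, 3], [-3, 1]]  ->  [[-3767, 1306], [-1422, 493]]
... * rho(b^-1) = [[-8, 3], [-3, 1]]  ->  [[26218, -9995], [9897, -3773]]
... * rho(a^-1) = [[1, 2], [0, 1]]  ->  [[26218, 42441], [9897, 16021]]
tr = 26218 + 16021 = 42239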